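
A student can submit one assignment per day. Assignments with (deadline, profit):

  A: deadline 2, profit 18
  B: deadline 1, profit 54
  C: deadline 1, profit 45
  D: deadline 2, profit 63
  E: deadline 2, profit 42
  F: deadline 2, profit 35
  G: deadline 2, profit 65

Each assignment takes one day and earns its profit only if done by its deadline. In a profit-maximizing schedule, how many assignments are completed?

2

Profit order: G=65 D=63 B=54 C=45 E=42 F=35 A=18
Assign: G→slot 2, D→slot 1, B skipped, C skipped, E skipped, F skipped, A skipped.
Slots: [1:D] [2:G]
2 of 7 scheduled.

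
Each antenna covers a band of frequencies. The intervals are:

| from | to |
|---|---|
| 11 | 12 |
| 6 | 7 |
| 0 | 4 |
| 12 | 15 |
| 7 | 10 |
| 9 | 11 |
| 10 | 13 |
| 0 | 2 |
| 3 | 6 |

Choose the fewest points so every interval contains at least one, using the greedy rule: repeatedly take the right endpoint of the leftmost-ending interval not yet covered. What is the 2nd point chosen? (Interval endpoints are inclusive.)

6

Sorted: [0,2] [0,4] [3,6] [6,7] [7,10] [9,11] [11,12] [10,13] [12,15]
{[0,2],[0,4]} hit by 2; {[3,6],[6,7]} hit by 6; {[7,10],[9,11]} hit by 10; {[11,12],[10,13],[12,15]} hit by 12.
Points: 2, 6, 10, 12 (4 total).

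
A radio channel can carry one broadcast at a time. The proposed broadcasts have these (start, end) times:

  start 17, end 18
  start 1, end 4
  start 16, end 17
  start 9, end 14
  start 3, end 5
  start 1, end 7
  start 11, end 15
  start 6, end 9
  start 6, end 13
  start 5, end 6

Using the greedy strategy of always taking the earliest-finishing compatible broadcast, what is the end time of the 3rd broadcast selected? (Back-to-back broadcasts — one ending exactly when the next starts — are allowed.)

9

By end time: (1,4), (3,5), (5,6), (1,7), (6,9), (6,13), (9,14), (11,15), (16,17), (17,18).
Pick (1,4); next start ≥ 4 → (5,6); next start ≥ 6 → (6,9); next start ≥ 9 → (9,14); next start ≥ 14 → (16,17); next start ≥ 17 → (17,18).
Selected: (1,4) (5,6) (6,9) (9,14) (16,17) (17,18)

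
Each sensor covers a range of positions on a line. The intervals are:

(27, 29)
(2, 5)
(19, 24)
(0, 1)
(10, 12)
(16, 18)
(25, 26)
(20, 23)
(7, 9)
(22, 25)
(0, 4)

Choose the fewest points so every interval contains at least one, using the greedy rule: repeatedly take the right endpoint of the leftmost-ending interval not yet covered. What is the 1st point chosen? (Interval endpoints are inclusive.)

Sort by right endpoint; whenever an interval is uncovered, place a point at its right end.
Sorted: [0,1] [0,4] [2,5] [7,9] [10,12] [16,18] [20,23] [19,24] [22,25] [25,26] [27,29]
{[0,1],[0,4]} hit by 1; {[2,5]} hit by 5; {[7,9]} hit by 9; {[10,12]} hit by 12; {[16,18]} hit by 18; {[20,23],[19,24],[22,25]} hit by 23; {[25,26]} hit by 26; {[27,29]} hit by 29.
Points: 1, 5, 9, 12, 18, 23, 26, 29 (8 total).

1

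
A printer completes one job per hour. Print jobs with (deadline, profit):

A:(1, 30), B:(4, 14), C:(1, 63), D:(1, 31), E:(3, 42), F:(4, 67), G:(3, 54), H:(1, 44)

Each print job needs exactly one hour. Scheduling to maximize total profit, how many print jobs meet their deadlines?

Sort by profit descending; place each in the latest free slot ≤ its deadline.
By profit: F(d4,67), C(d1,63), G(d3,54), H(d1,44), E(d3,42), D(d1,31), A(d1,30), B(d4,14)
F→slot 4; C→slot 1; G→slot 3; H skipped; E→slot 2; D skipped; A skipped; B skipped.
4 of 8 scheduled.

4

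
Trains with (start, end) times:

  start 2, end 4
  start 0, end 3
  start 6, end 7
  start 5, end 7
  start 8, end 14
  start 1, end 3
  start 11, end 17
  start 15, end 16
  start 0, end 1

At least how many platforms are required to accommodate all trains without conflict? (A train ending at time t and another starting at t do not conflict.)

Count concurrent intervals with a sweep; the peak is the room count.
Events (time:±→running): 0:+→1 0:+→2 1:-→1 1:+→2 2:+→3 … peak 3.

3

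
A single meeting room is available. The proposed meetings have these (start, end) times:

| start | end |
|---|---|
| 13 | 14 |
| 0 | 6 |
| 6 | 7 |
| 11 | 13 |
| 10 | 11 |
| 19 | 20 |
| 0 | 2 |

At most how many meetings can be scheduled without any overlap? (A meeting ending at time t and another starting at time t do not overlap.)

By end time: (0,2), (0,6), (6,7), (10,11), (11,13), (13,14), (19,20).
Pick (0,2); next start ≥ 2 → (6,7); next start ≥ 7 → (10,11); next start ≥ 11 → (11,13); next start ≥ 13 → (13,14); next start ≥ 14 → (19,20).
Selected 6 meetings.

6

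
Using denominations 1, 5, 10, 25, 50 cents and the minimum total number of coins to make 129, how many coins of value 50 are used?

129 − 2×50→29 − 1×25→4 − 4×1→0
Count of 50: 2

2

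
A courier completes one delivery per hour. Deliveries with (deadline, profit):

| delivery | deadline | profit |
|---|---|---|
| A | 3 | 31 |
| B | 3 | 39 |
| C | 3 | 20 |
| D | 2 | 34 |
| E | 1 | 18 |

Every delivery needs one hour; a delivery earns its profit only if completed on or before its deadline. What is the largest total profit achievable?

Take jobs in profit order; each goes to the latest open slot no later than its deadline.
Profit order: B=39 D=34 A=31 C=20 E=18
Assign: B→slot 3, D→slot 2, A→slot 1, C skipped, E skipped.
Slots: [1:A] [2:D] [3:B]
Profit = 31 + 34 + 39 = 104

104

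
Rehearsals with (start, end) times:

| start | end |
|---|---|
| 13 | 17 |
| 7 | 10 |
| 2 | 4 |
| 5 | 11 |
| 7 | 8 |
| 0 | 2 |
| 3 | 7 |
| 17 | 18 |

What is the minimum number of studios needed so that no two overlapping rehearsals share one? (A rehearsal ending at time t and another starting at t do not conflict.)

Count concurrent intervals with a sweep; the peak is the room count.
Events (time:±→running): 0:+→1 2:-→0 2:+→1 3:+→2 4:-→1 5:+→2 7:-→1 7:+→2 7:+→3 … peak 3.

3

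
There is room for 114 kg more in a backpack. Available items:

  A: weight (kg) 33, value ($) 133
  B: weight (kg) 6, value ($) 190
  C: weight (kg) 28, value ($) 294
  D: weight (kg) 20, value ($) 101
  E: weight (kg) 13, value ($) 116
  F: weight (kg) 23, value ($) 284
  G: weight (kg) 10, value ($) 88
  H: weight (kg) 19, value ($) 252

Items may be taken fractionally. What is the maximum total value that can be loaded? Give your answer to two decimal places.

1299.75

Ratios (sorted): B 31.67, H 13.26, F 12.35, C 10.50, E 8.92, G 8.80, D 5.05, A 4.03
take B (6 @ 190); take H (19 @ 252); take F (23 @ 284); take C (28 @ 294); take E (13 @ 116); take G (10 @ 88); take 15/20 of D → 75.75. Capacity used 114/114.
Total value = 1299.75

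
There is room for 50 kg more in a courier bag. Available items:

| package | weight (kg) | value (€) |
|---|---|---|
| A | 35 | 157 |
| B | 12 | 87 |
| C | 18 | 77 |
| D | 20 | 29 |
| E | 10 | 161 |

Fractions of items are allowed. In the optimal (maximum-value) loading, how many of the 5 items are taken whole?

Sort by value per unit weight and fill in that order.
Order: E (161/10=16.10) > B (87/12=7.25) > A (157/35=4.49) > C (77/18=4.28) > D (29/20=1.45)
Fill: take E (10 @ 161) → take B (12 @ 87) → take 28/35 of A → 125.60; 50/50 used.
2 item(s) taken whole; one partial (take 28/35 of A).

2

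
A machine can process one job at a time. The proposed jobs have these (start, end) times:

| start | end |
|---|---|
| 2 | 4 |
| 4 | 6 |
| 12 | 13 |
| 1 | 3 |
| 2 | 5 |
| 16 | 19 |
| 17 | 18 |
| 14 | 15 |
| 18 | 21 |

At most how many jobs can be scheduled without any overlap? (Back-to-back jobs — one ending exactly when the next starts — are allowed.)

By end time: (1,3), (2,4), (2,5), (4,6), (12,13), (14,15), (17,18), (16,19), (18,21).
Pick (1,3); next start ≥ 3 → (4,6); next start ≥ 6 → (12,13); next start ≥ 13 → (14,15); next start ≥ 15 → (17,18); next start ≥ 18 → (18,21).
Selected 6 jobs.

6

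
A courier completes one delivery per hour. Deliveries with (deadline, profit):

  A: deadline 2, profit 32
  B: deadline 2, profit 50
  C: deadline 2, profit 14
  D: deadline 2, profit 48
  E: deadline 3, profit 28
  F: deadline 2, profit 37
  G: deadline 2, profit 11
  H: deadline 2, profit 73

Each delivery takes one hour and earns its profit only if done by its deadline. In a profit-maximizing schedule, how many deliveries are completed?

3

By profit: H(d2,73), B(d2,50), D(d2,48), F(d2,37), A(d2,32), E(d3,28), C(d2,14), G(d2,11)
H→slot 2; B→slot 1; D skipped; F skipped; A skipped; E→slot 3; C skipped; G skipped.
3 of 8 scheduled.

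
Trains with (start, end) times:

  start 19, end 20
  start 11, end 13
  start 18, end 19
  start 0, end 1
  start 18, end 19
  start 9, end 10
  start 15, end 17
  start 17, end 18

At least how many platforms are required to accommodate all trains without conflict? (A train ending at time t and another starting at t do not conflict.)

starts: [0, 9, 11, 15, 17, 18, 18, 19]
ends:   [1, 10, 13, 17, 18, 19, 19, 20]
s0→1 e1→0 s9→1 e10→0 s11→1 e13→0 s15→1 e17→0 s17→1 e18→0 s18→1 s18→2  — peak 2.

2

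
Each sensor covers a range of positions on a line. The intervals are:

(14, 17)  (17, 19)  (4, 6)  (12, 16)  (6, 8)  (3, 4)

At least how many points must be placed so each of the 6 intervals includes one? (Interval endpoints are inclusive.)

Process intervals by earliest right end; each time one isn't hit yet, stab at its right endpoint.
Sorted: [3,4] [4,6] [6,8] [12,16] [14,17] [17,19]
{[3,4],[4,6]} hit by 4; {[6,8]} hit by 8; {[12,16],[14,17]} hit by 16; {[17,19]} hit by 19.
Points: 4, 8, 16, 19 (4 total).

4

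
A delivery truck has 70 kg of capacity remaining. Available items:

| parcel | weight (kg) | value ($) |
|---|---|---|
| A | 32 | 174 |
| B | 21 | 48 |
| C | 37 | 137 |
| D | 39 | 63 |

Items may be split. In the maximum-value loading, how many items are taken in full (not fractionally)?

Order: A (174/32=5.44) > C (137/37=3.70) > B (48/21=2.29) > D (63/39=1.62)
Fill: take A (32 @ 174) → take C (37 @ 137) → take 1/21 of B → 2.29; 70/70 used.
2 item(s) taken whole; one partial (take 1/21 of B).

2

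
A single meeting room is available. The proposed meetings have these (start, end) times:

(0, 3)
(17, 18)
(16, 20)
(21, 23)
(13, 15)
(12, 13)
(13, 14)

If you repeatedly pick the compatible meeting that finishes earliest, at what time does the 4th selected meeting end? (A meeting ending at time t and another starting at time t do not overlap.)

18

Greedy by earliest finish: after sorting by end time, pick each interval compatible with the last pick.
By end time: (0,3), (12,13), (13,14), (13,15), (17,18), (16,20), (21,23).
Pick (0,3); next start ≥ 3 → (12,13); next start ≥ 13 → (13,14); next start ≥ 14 → (17,18); next start ≥ 18 → (21,23).
Selected: (0,3) (12,13) (13,14) (17,18) (21,23)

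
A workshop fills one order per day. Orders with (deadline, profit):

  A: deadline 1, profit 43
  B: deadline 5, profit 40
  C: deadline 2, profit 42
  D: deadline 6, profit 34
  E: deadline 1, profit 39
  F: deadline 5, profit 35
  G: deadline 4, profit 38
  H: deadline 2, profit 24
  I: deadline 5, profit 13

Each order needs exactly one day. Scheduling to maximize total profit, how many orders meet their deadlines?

6

Sort by profit descending; place each in the latest free slot ≤ its deadline.
By profit: A(d1,43), C(d2,42), B(d5,40), E(d1,39), G(d4,38), F(d5,35), D(d6,34), H(d2,24), I(d5,13)
A→slot 1; C→slot 2; B→slot 5; E skipped; G→slot 4; F→slot 3; D→slot 6; H skipped; I skipped.
6 of 9 scheduled.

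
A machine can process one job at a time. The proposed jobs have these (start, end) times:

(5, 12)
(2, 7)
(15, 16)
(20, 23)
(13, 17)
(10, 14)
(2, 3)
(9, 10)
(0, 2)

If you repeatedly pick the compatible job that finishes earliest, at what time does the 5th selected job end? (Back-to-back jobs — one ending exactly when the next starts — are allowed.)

16

Order by finish time; keep every interval that doesn't clash with the previous kept one.
By end time: (0,2), (2,3), (2,7), (9,10), (5,12), (10,14), (15,16), (13,17), (20,23).
Pick (0,2); next start ≥ 2 → (2,3); next start ≥ 3 → (9,10); next start ≥ 10 → (10,14); next start ≥ 14 → (15,16); next start ≥ 16 → (20,23).
Selected: (0,2) (2,3) (9,10) (10,14) (15,16) (20,23)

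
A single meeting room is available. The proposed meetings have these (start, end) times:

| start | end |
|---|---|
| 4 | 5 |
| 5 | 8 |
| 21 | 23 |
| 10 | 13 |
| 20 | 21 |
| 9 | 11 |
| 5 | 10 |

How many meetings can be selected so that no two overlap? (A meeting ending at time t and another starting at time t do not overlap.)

By end time: (4,5), (5,8), (5,10), (9,11), (10,13), (20,21), (21,23).
Pick (4,5); next start ≥ 5 → (5,8); next start ≥ 8 → (9,11); next start ≥ 11 → (20,21); next start ≥ 21 → (21,23).
Selected 5 meetings.

5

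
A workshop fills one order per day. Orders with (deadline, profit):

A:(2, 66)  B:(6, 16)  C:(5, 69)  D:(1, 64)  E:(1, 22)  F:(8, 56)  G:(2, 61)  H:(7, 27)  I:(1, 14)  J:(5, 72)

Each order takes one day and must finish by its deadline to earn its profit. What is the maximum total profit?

370

By profit: J(d5,72), C(d5,69), A(d2,66), D(d1,64), G(d2,61), F(d8,56), H(d7,27), E(d1,22), B(d6,16), I(d1,14)
J→slot 5; C→slot 4; A→slot 2; D→slot 1; G skipped; F→slot 8; H→slot 7; E skipped; B→slot 6; I skipped.
Profit = 64 + 66 + 69 + 72 + 16 + 27 + 56 = 370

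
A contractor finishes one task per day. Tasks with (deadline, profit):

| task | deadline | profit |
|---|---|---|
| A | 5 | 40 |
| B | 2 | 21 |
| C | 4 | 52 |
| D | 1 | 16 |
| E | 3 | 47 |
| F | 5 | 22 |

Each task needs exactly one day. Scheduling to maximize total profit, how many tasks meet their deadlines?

Sort by profit descending; place each in the latest free slot ≤ its deadline.
Profit order: C=52 E=47 A=40 F=22 B=21 D=16
Assign: C→slot 4, E→slot 3, A→slot 5, F→slot 2, B→slot 1, D skipped.
Slots: [1:B] [2:F] [3:E] [4:C] [5:A]
5 of 6 scheduled.

5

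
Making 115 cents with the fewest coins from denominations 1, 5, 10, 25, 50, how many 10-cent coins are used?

115 − 2×50→15 − 1×10→5 − 1×5→0
Count of 10: 1

1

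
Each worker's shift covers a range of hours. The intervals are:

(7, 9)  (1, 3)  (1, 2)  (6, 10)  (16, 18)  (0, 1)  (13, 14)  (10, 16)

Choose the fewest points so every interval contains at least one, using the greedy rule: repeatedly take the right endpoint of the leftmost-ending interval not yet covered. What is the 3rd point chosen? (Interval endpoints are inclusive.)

14

Sort by right endpoint; whenever an interval is uncovered, place a point at its right end.
By right end: [0,1]  [1,2]  [1,3]  [7,9]  [6,10]  [13,14]  [10,16]  [16,18]
[0,1] uncovered → point at 1; [7,9] uncovered → point at 9; [13,14] uncovered → point at 14; [16,18] uncovered → point at 18.
Points: 1, 9, 14, 18 (4 total).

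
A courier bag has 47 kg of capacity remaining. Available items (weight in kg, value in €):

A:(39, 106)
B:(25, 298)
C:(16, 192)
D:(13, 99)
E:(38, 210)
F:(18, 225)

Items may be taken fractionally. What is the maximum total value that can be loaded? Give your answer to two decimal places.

571.96

Order: F (225/18=12.50) > C (192/16=12.00) > B (298/25=11.92) > D (99/13=7.62) > E (210/38=5.53) > A (106/39=2.72)
Fill: take F (18 @ 225) → take C (16 @ 192) → take 13/25 of B → 154.96; 47/47 used.
Total value = 571.96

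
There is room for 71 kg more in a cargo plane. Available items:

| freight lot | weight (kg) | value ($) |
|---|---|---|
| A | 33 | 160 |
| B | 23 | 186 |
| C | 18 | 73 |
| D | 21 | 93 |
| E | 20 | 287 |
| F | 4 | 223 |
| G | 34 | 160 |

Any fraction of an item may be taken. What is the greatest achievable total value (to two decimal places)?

812.36

Sort by value per unit weight and fill in that order.
Ratios (sorted): F 55.75, E 14.35, B 8.09, A 4.85, G 4.71, D 4.43, C 4.06
take F (4 @ 223); take E (20 @ 287); take B (23 @ 186); take 24/33 of A → 116.36. Capacity used 71/71.
Total value = 812.36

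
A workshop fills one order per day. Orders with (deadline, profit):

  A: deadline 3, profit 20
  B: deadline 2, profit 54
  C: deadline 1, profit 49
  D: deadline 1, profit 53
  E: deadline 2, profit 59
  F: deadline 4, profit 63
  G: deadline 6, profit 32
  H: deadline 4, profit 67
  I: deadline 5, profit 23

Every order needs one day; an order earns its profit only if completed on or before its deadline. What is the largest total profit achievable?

298

By profit: H(d4,67), F(d4,63), E(d2,59), B(d2,54), D(d1,53), C(d1,49), G(d6,32), I(d5,23), A(d3,20)
H→slot 4; F→slot 3; E→slot 2; B→slot 1; D skipped; C skipped; G→slot 6; I→slot 5; A skipped.
Profit = 54 + 59 + 63 + 67 + 23 + 32 = 298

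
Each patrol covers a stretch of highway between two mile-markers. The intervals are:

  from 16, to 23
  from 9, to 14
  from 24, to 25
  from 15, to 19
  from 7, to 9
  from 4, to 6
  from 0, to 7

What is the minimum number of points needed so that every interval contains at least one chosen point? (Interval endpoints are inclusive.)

Process intervals by earliest right end; each time one isn't hit yet, stab at its right endpoint.
Sorted: [4,6] [0,7] [7,9] [9,14] [15,19] [16,23] [24,25]
{[4,6],[0,7]} hit by 6; {[7,9],[9,14]} hit by 9; {[15,19],[16,23]} hit by 19; {[24,25]} hit by 25.
Points: 6, 9, 19, 25 (4 total).

4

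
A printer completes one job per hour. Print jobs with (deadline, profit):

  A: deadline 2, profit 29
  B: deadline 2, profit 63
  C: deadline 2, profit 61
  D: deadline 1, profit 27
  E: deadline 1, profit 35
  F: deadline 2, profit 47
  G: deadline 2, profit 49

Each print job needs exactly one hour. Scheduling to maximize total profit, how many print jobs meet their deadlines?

Sort by profit descending; place each in the latest free slot ≤ its deadline.
By profit: B(d2,63), C(d2,61), G(d2,49), F(d2,47), E(d1,35), A(d2,29), D(d1,27)
B→slot 2; C→slot 1; G skipped; F skipped; E skipped; A skipped; D skipped.
2 of 7 scheduled.

2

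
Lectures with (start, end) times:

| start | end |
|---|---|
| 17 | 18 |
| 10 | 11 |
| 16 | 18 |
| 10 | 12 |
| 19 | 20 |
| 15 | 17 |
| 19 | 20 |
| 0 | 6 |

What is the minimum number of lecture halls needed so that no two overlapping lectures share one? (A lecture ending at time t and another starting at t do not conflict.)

2

starts: [0, 10, 10, 15, 16, 17, 19, 19]
ends:   [6, 11, 12, 17, 18, 18, 20, 20]
s0→1 e6→0 s10→1 s10→2  — peak 2.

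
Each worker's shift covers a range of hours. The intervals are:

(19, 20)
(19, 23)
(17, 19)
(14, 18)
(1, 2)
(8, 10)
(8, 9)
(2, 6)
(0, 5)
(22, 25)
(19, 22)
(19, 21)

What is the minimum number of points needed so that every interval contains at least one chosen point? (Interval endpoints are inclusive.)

5

Sort by right endpoint; whenever an interval is uncovered, place a point at its right end.
Sorted: [1,2] [0,5] [2,6] [8,9] [8,10] [14,18] [17,19] [19,20] [19,21] [19,22] [19,23] [22,25]
{[1,2],[0,5],[2,6]} hit by 2; {[8,9],[8,10]} hit by 9; {[14,18],[17,19]} hit by 18; {[19,20],[19,21],[19,22],[19,23]} hit by 20; {[22,25]} hit by 25.
Points: 2, 9, 18, 20, 25 (5 total).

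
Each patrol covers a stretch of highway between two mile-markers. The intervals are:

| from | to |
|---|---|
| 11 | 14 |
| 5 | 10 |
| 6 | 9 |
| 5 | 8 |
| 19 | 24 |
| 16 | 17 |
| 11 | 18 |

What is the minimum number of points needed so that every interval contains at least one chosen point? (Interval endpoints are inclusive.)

4

Process intervals by earliest right end; each time one isn't hit yet, stab at its right endpoint.
By right end: [5,8]  [6,9]  [5,10]  [11,14]  [16,17]  [11,18]  [19,24]
[5,8] uncovered → point at 8; [11,14] uncovered → point at 14; [16,17] uncovered → point at 17; [19,24] uncovered → point at 24.
Points: 8, 14, 17, 24 (4 total).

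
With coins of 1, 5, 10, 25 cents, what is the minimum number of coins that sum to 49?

Use the largest denomination that fits, subtract, and repeat.
49 − 1×25→24 − 2×10→4 − 4×1→0
Total coins = 1 + 2 + 4 = 7

7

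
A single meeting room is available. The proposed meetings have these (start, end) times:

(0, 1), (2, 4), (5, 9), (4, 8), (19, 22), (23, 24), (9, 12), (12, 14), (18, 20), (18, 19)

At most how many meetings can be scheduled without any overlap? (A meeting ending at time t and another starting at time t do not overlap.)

8

By end time: (0,1), (2,4), (4,8), (5,9), (9,12), (12,14), (18,19), (18,20), (19,22), (23,24).
Pick (0,1); next start ≥ 1 → (2,4); next start ≥ 4 → (4,8); next start ≥ 8 → (9,12); next start ≥ 12 → (12,14); next start ≥ 14 → (18,19); next start ≥ 19 → (19,22); next start ≥ 22 → (23,24).
Selected 8 meetings.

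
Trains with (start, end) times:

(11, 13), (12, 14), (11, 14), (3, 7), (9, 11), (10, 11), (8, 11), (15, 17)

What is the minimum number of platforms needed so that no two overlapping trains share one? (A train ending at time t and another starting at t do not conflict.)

starts: [3, 8, 9, 10, 11, 11, 12, 15]
ends:   [7, 11, 11, 11, 13, 14, 14, 17]
s3→1 e7→0 s8→1 s9→2 s10→3  — peak 3.

3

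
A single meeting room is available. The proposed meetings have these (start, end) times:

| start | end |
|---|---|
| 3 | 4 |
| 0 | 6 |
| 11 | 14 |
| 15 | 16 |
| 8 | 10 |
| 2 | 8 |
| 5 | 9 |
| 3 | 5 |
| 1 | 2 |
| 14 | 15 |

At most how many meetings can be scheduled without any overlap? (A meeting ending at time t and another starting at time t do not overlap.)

By end time: (1,2), (3,4), (3,5), (0,6), (2,8), (5,9), (8,10), (11,14), (14,15), (15,16).
Pick (1,2); next start ≥ 2 → (3,4); next start ≥ 4 → (5,9); next start ≥ 9 → (11,14); next start ≥ 14 → (14,15); next start ≥ 15 → (15,16).
Selected 6 meetings.

6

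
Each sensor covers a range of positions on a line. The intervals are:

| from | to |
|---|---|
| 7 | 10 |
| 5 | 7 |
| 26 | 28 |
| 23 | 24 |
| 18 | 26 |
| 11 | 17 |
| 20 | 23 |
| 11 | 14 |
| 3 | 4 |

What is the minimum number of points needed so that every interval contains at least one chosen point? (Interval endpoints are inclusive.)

5

Process intervals by earliest right end; each time one isn't hit yet, stab at its right endpoint.
Sorted: [3,4] [5,7] [7,10] [11,14] [11,17] [20,23] [23,24] [18,26] [26,28]
{[3,4]} hit by 4; {[5,7],[7,10]} hit by 7; {[11,14],[11,17]} hit by 14; {[20,23],[23,24],[18,26]} hit by 23; {[26,28]} hit by 28.
Points: 4, 7, 14, 23, 28 (5 total).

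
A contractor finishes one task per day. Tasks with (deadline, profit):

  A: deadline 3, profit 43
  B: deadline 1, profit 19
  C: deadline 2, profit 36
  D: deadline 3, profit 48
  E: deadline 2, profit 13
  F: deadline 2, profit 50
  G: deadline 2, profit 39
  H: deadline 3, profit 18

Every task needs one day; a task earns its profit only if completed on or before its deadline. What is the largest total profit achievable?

141

Sort by profit descending; place each in the latest free slot ≤ its deadline.
By profit: F(d2,50), D(d3,48), A(d3,43), G(d2,39), C(d2,36), B(d1,19), H(d3,18), E(d2,13)
F→slot 2; D→slot 3; A→slot 1; G skipped; C skipped; B skipped; H skipped; E skipped.
Profit = 43 + 50 + 48 = 141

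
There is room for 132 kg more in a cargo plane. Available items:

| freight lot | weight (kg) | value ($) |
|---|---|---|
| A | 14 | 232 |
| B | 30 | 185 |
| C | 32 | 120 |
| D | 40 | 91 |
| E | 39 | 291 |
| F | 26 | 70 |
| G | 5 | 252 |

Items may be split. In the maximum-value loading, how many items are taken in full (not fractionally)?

5

Greedy by value/weight ratio, highest first.
Ratios (sorted): G 50.40, A 16.57, E 7.46, B 6.17, C 3.75, F 2.69, D 2.27
take G (5 @ 252); take A (14 @ 232); take E (39 @ 291); take B (30 @ 185); take C (32 @ 120); take 12/26 of F → 32.31. Capacity used 132/132.
5 item(s) taken whole; one partial (take 12/26 of F).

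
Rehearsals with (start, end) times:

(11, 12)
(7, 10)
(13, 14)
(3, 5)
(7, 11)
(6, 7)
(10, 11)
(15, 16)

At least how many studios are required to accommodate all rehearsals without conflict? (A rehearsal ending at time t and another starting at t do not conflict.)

2

The answer is the maximum number of intervals overlapping at any instant.
starts: [3, 6, 7, 7, 10, 11, 13, 15]
ends:   [5, 7, 10, 11, 11, 12, 14, 16]
s3→1 e5→0 s6→1 e7→0 s7→1 s7→2  — peak 2.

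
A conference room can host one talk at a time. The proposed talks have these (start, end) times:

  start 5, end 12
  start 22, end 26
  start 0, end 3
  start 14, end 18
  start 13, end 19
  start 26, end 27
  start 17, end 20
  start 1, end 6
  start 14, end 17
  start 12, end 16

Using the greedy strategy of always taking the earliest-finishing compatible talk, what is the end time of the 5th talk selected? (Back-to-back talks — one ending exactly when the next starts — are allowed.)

By end time: (0,3), (1,6), (5,12), (12,16), (14,17), (14,18), (13,19), (17,20), (22,26), (26,27).
Pick (0,3); next start ≥ 3 → (5,12); next start ≥ 12 → (12,16); next start ≥ 16 → (17,20); next start ≥ 20 → (22,26); next start ≥ 26 → (26,27).
Selected: (0,3) (5,12) (12,16) (17,20) (22,26) (26,27)

26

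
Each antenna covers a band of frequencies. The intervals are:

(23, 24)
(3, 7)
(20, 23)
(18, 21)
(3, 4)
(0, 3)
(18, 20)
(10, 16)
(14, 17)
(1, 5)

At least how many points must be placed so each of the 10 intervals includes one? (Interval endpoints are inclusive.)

4

By right end: [0,3]  [3,4]  [1,5]  [3,7]  [10,16]  [14,17]  [18,20]  [18,21]  [20,23]  [23,24]
[0,3] uncovered → point at 3; [10,16] uncovered → point at 16; [18,20] uncovered → point at 20; [23,24] uncovered → point at 24.
Points: 3, 16, 20, 24 (4 total).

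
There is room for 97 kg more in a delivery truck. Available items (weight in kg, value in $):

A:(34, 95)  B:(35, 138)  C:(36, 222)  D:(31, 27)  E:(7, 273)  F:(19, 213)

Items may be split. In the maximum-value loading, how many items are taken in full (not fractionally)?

4

Ratios (sorted): E 39.00, F 11.21, C 6.17, B 3.94, A 2.79, D 0.87
take E (7 @ 273); take F (19 @ 213); take C (36 @ 222); take B (35 @ 138). Capacity used 97/97.
4 item(s) taken whole.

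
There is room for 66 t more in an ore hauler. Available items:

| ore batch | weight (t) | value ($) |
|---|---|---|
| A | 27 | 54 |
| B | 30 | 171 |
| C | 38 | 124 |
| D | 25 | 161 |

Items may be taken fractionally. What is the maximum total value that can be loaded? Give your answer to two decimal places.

367.89

Greedy by value/weight ratio, highest first.
Ratios (sorted): D 6.44, B 5.70, C 3.26, A 2.00
take D (25 @ 161); take B (30 @ 171); take 11/38 of C → 35.89. Capacity used 66/66.
Total value = 367.89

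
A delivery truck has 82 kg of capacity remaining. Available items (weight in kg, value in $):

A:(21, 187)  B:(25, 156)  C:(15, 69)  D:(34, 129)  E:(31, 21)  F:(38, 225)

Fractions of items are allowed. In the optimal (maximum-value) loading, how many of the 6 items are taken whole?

2

Greedy by value/weight ratio, highest first.
Order: A (187/21=8.90) > B (156/25=6.24) > F (225/38=5.92) > C (69/15=4.60) > D (129/34=3.79) > E (21/31=0.68)
Fill: take A (21 @ 187) → take B (25 @ 156) → take 36/38 of F → 213.16; 82/82 used.
2 item(s) taken whole; one partial (take 36/38 of F).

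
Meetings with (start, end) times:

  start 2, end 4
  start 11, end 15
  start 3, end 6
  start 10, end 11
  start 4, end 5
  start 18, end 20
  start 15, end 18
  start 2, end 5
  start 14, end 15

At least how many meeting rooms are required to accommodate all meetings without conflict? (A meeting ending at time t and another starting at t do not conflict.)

3

The answer is the maximum number of intervals overlapping at any instant.
starts: [2, 2, 3, 4, 10, 11, 14, 15, 18]
ends:   [4, 5, 5, 6, 11, 15, 15, 18, 20]
s2→1 s2→2 s3→3  — peak 3.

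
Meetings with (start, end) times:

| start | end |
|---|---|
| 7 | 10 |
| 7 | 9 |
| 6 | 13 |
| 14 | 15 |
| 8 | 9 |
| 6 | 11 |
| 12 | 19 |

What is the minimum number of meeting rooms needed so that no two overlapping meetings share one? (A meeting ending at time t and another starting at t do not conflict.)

starts: [6, 6, 7, 7, 8, 12, 14]
ends:   [9, 9, 10, 11, 13, 15, 19]
s6→1 s6→2 s7→3 s7→4 s8→5  — peak 5.

5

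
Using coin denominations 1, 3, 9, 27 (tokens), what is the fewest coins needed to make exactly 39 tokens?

Greedy: take as many of the largest coin as possible, then repeat with the remainder.
39 = 1×27 + 1×9 + 1×3
Total coins = 1 + 1 + 1 = 3

3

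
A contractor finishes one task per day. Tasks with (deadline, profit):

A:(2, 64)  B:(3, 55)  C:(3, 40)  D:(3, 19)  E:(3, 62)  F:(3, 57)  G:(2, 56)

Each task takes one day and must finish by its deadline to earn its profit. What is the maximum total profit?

Take jobs in profit order; each goes to the latest open slot no later than its deadline.
By profit: A(d2,64), E(d3,62), F(d3,57), G(d2,56), B(d3,55), C(d3,40), D(d3,19)
A→slot 2; E→slot 3; F→slot 1; G skipped; B skipped; C skipped; D skipped.
Profit = 57 + 64 + 62 = 183

183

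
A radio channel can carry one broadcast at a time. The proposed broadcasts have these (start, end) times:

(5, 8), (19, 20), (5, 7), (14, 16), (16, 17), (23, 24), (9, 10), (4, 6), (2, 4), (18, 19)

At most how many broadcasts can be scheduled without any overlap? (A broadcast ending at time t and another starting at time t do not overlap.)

8

Greedy by earliest finish: after sorting by end time, pick each interval compatible with the last pick.
Sorted by end: (2,4)  (4,6)  (5,7)  (5,8)  (9,10)  (14,16)  (16,17)  (18,19)  (19,20)  (23,24)
take (2,4); take (4,6); take (9,10); take (14,16); take (16,17); take (18,19); take (19,20); take (23,24).
Selected 8 broadcasts.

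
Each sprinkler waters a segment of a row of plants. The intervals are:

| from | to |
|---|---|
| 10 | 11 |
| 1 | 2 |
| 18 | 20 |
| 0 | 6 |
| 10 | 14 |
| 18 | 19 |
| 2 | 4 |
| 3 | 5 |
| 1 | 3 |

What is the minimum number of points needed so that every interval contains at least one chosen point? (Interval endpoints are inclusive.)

4

Sort by right endpoint; whenever an interval is uncovered, place a point at its right end.
Sorted: [1,2] [1,3] [2,4] [3,5] [0,6] [10,11] [10,14] [18,19] [18,20]
{[1,2],[1,3],[2,4]} hit by 2; {[3,5],[0,6]} hit by 5; {[10,11],[10,14]} hit by 11; {[18,19],[18,20]} hit by 19.
Points: 2, 5, 11, 19 (4 total).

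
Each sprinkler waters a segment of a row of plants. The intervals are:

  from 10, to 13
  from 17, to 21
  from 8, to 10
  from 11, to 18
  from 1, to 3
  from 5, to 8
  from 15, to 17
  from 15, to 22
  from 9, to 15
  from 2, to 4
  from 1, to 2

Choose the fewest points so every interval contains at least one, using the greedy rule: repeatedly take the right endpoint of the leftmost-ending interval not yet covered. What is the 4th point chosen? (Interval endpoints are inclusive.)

By right end: [1,2]  [1,3]  [2,4]  [5,8]  [8,10]  [10,13]  [9,15]  [15,17]  [11,18]  [17,21]  [15,22]
[1,2] uncovered → point at 2; [5,8] uncovered → point at 8; [10,13] uncovered → point at 13; [15,17] uncovered → point at 17.
Points: 2, 8, 13, 17 (4 total).

17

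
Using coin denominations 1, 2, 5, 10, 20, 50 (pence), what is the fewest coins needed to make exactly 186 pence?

7

Use the largest denomination that fits, subtract, and repeat.
186 = 3×50 + 1×20 + 1×10 + 1×5 + 1×1
Total coins = 3 + 1 + 1 + 1 + 1 = 7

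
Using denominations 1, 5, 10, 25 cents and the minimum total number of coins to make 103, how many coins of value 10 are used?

Greedy: take as many of the largest coin as possible, then repeat with the remainder.
103 − 4×25→3 − 3×1→0
Count of 10: 0

0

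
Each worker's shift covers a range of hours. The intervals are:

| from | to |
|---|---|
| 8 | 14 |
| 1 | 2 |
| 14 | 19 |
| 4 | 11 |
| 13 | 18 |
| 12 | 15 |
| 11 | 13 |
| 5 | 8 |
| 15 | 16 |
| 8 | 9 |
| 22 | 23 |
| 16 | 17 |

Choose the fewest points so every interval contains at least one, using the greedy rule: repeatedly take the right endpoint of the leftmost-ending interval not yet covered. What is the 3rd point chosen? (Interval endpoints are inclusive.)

By right end: [1,2]  [5,8]  [8,9]  [4,11]  [11,13]  [8,14]  [12,15]  [15,16]  [16,17]  [13,18]  [14,19]  [22,23]
[1,2] uncovered → point at 2; [5,8] uncovered → point at 8; [11,13] uncovered → point at 13; [15,16] uncovered → point at 16; [22,23] uncovered → point at 23.
Points: 2, 8, 13, 16, 23 (5 total).

13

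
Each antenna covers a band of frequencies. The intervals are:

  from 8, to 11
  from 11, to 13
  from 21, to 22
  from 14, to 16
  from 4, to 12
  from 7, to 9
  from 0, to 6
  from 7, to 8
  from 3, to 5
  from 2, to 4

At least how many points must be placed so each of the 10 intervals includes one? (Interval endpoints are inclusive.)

5

By right end: [2,4]  [3,5]  [0,6]  [7,8]  [7,9]  [8,11]  [4,12]  [11,13]  [14,16]  [21,22]
[2,4] uncovered → point at 4; [7,8] uncovered → point at 8; [11,13] uncovered → point at 13; [14,16] uncovered → point at 16; [21,22] uncovered → point at 22.
Points: 4, 8, 13, 16, 22 (5 total).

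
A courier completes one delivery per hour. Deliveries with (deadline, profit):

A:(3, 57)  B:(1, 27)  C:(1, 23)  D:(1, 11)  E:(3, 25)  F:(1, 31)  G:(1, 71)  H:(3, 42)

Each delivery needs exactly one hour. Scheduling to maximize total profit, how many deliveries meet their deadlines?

3

Profit order: G=71 A=57 H=42 F=31 B=27 E=25 C=23 D=11
Assign: G→slot 1, A→slot 3, H→slot 2, F skipped, B skipped, E skipped, C skipped, D skipped.
Slots: [1:G] [2:H] [3:A]
3 of 8 scheduled.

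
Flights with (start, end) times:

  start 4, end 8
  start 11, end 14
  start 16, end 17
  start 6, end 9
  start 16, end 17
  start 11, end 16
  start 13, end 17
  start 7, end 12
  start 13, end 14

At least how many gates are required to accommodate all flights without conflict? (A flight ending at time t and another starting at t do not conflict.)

Count concurrent intervals with a sweep; the peak is the room count.
Events (time:±→running): 4:+→1 6:+→2 7:+→3 8:-→2 9:-→1 11:+→2 11:+→3 12:-→2 13:+→3 13:+→4 … peak 4.

4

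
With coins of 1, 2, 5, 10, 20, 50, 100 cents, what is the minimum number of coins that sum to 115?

3

115 − 1×100→15 − 1×10→5 − 1×5→0
Total coins = 1 + 1 + 1 = 3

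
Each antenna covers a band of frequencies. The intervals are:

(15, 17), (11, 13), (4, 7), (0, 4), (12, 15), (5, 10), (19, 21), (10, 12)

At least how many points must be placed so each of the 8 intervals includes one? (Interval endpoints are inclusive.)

5

By right end: [0,4]  [4,7]  [5,10]  [10,12]  [11,13]  [12,15]  [15,17]  [19,21]
[0,4] uncovered → point at 4; [5,10] uncovered → point at 10; [11,13] uncovered → point at 13; [15,17] uncovered → point at 17; [19,21] uncovered → point at 21.
Points: 4, 10, 13, 17, 21 (5 total).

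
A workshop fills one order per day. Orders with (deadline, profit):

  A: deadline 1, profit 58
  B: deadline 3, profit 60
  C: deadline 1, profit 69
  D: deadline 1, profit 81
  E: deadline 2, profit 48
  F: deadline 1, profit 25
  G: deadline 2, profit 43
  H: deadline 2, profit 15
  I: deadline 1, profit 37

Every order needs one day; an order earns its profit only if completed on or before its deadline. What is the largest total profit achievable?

Profit order: D=81 C=69 B=60 A=58 E=48 G=43 I=37 F=25 H=15
Assign: D→slot 1, C skipped, B→slot 3, A skipped, E→slot 2, G skipped, I skipped, F skipped, H skipped.
Slots: [1:D] [2:E] [3:B]
Profit = 81 + 48 + 60 = 189

189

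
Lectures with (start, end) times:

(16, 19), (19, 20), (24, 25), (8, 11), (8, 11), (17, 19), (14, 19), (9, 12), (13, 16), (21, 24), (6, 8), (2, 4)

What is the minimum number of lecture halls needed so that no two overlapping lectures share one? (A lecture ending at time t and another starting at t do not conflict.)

starts: [2, 6, 8, 8, 9, 13, 14, 16, 17, 19, 21, 24]
ends:   [4, 8, 11, 11, 12, 16, 19, 19, 19, 20, 24, 25]
s2→1 e4→0 s6→1 e8→0 s8→1 s8→2 s9→3  — peak 3.

3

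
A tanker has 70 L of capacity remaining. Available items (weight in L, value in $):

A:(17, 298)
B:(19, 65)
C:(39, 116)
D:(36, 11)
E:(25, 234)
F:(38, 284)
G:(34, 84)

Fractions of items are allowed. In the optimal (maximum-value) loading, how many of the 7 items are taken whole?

Sort by value per unit weight and fill in that order.
Order: A (298/17=17.53) > E (234/25=9.36) > F (284/38=7.47) > B (65/19=3.42) > C (116/39=2.97) > G (84/34=2.47) > D (11/36=0.31)
Fill: take A (17 @ 298) → take E (25 @ 234) → take 28/38 of F → 209.26; 70/70 used.
2 item(s) taken whole; one partial (take 28/38 of F).

2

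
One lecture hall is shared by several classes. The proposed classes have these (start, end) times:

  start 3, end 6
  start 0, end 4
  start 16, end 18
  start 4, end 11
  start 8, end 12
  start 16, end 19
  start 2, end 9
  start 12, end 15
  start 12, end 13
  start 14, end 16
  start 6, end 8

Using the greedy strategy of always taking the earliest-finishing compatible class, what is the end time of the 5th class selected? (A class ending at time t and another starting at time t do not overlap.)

By end time: (0,4), (3,6), (6,8), (2,9), (4,11), (8,12), (12,13), (12,15), (14,16), (16,18), (16,19).
Pick (0,4); next start ≥ 4 → (6,8); next start ≥ 8 → (8,12); next start ≥ 12 → (12,13); next start ≥ 13 → (14,16); next start ≥ 16 → (16,18).
Selected: (0,4) (6,8) (8,12) (12,13) (14,16) (16,18)

16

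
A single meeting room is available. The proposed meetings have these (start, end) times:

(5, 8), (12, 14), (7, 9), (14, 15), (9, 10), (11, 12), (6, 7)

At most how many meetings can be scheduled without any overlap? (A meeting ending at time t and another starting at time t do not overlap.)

6

Sort by end time and greedily take each interval whose start is ≥ the last chosen end.
By end time: (6,7), (5,8), (7,9), (9,10), (11,12), (12,14), (14,15).
Pick (6,7); next start ≥ 7 → (7,9); next start ≥ 9 → (9,10); next start ≥ 10 → (11,12); next start ≥ 12 → (12,14); next start ≥ 14 → (14,15).
Selected 6 meetings.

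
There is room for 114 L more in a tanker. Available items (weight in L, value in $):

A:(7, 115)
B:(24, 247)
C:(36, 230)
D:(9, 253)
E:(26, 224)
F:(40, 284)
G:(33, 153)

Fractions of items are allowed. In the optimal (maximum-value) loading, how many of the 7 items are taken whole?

5

Ratios (sorted): D 28.11, A 16.43, B 10.29, E 8.62, F 7.10, C 6.39, G 4.64
take D (9 @ 253); take A (7 @ 115); take B (24 @ 247); take E (26 @ 224); take F (40 @ 284); take 8/36 of C → 51.11. Capacity used 114/114.
5 item(s) taken whole; one partial (take 8/36 of C).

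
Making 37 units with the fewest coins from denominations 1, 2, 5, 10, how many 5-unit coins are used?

1

Use the largest denomination that fits, subtract, and repeat.
37 = 3×10 + 1×5 + 1×2
Count of 5: 1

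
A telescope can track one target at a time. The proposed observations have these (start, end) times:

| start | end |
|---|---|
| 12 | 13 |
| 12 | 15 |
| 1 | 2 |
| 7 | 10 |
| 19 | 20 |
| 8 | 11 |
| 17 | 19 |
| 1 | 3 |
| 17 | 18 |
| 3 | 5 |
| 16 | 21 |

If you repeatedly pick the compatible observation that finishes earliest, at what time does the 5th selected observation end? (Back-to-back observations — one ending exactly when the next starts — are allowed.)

18

Greedy by earliest finish: after sorting by end time, pick each interval compatible with the last pick.
By end time: (1,2), (1,3), (3,5), (7,10), (8,11), (12,13), (12,15), (17,18), (17,19), (19,20), (16,21).
Pick (1,2); next start ≥ 2 → (3,5); next start ≥ 5 → (7,10); next start ≥ 10 → (12,13); next start ≥ 13 → (17,18); next start ≥ 18 → (19,20).
Selected: (1,2) (3,5) (7,10) (12,13) (17,18) (19,20)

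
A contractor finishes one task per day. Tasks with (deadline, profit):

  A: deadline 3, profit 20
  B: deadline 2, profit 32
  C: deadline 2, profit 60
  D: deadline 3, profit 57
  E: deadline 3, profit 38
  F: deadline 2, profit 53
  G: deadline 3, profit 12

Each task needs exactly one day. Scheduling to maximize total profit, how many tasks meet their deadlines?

3

Sort by profit descending; place each in the latest free slot ≤ its deadline.
By profit: C(d2,60), D(d3,57), F(d2,53), E(d3,38), B(d2,32), A(d3,20), G(d3,12)
C→slot 2; D→slot 3; F→slot 1; E skipped; B skipped; A skipped; G skipped.
3 of 7 scheduled.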